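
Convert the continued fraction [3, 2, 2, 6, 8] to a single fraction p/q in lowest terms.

Fold from the inside: start with 8/1.
  6 + 1/8 = 49/8
  2 + 8/49 = 106/49
  2 + 49/106 = 261/106
  3 + 106/261 = 889/261

889/261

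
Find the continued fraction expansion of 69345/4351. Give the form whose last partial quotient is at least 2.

[15; 1, 15, 18, 15]

69345 = 15×4351 + 4080
4351 = 1×4080 + 271
4080 = 15×271 + 15
271 = 18×15 + 1
15 = 15×1 + 0  (stop)
So 69345/4351 = [15; 1, 15, 18, 15].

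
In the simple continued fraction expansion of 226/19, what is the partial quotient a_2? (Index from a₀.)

8

226 = 11·19 + 17   →  a_0 = 11
19 = 1·17 + 2   →  a_1 = 1
17 = 8·2 + 1   →  a_2 = 8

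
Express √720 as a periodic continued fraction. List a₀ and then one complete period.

a₀ = ⌊√720⌋ = 26.
With m₀=0, d₀=1 and mₖ₊₁ = dₖaₖ − mₖ, dₖ₊₁ = (n − mₖ₊₁²)/dₖ, aₖ₊₁ = ⌊(a₀+mₖ₊₁)/dₖ₊₁⌋:
  k=1: m=26, d=44, a=1
  k=2: m=18, d=9, a=4
  k=3: m=18, d=44, a=1
  k=4: m=26, d=1, a=52
d=1 and a=2a₀=52 at k=4, so the next step gives (m, d) = (26, 44) again — its k=1 value — and the period has length 4.

[26; 1, 4, 1, 52]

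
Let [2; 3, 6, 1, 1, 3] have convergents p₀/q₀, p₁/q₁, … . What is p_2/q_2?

44/19

Using pₖ = aₖpₖ₋₁ + pₖ₋₂, qₖ = aₖqₖ₋₁ + qₖ₋₂ (with p₋₁=1, p₋₂=0, q₋₁=0, q₋₂=1):
  k=0: a=2, p=2, q=1
  k=1: a=3, p=7, q=3
  k=2: a=6, p=44, q=19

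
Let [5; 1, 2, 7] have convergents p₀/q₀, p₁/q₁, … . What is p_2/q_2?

Using pₖ = aₖpₖ₋₁ + pₖ₋₂, qₖ = aₖqₖ₋₁ + qₖ₋₂ (with p₋₁=1, p₋₂=0, q₋₁=0, q₋₂=1):
  k=0: a=5, p=5, q=1
  k=1: a=1, p=6, q=1
  k=2: a=2, p=17, q=3

17/3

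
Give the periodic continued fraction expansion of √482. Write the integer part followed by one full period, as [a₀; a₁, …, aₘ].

[21; 1, 20, 1, 42]

a₀ = ⌊√482⌋ = 21.
With m₀=0, d₀=1 and mₖ₊₁ = dₖaₖ − mₖ, dₖ₊₁ = (n − mₖ₊₁²)/dₖ, aₖ₊₁ = ⌊(a₀+mₖ₊₁)/dₖ₊₁⌋:
  k=1: m=21, d=41, a=1
  k=2: m=20, d=2, a=20
  k=3: m=20, d=41, a=1
  k=4: m=21, d=1, a=42
d=1 and a=2a₀=42 at k=4, so the next step gives (m, d) = (21, 41) again — its k=1 value — and the period has length 4.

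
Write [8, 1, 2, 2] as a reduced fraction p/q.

Using pₖ = aₖpₖ₋₁ + pₖ₋₂ and qₖ = aₖqₖ₋₁ + qₖ₋₂:
  k=0: a=8, p=8, q=1
  k=1: a=1, p=9, q=1
  k=2: a=2, p=26, q=3
  k=3: a=2, p=61, q=7

61/7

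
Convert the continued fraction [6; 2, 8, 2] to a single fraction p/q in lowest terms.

Fold from the inside: start with 2/1.
  8 + 1/2 = 17/2
  2 + 2/17 = 36/17
  6 + 17/36 = 233/36

233/36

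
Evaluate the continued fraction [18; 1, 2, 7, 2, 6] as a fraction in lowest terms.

Using pₖ = aₖpₖ₋₁ + pₖ₋₂ and qₖ = aₖqₖ₋₁ + qₖ₋₂:
  k=0: a=18, p=18, q=1
  k=1: a=1, p=19, q=1
  k=2: a=2, p=56, q=3
  k=3: a=7, p=411, q=22
  k=4: a=2, p=878, q=47
  k=5: a=6, p=5679, q=304

5679/304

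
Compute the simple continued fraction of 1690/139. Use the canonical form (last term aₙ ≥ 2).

[12; 6, 3, 7]

1690 = 12*139 + 22
139 = 6*22 + 7
22 = 3*7 + 1
7 = 7*1 + 0  (stop)
So 1690/139 = [12; 6, 3, 7].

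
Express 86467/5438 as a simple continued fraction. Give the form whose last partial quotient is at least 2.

86467 = 15*5438 + 4897
5438 = 1*4897 + 541
4897 = 9*541 + 28
541 = 19*28 + 9
28 = 3*9 + 1
9 = 9*1 + 0  (stop)
So 86467/5438 = [15; 1, 9, 19, 3, 9].

[15; 1, 9, 19, 3, 9]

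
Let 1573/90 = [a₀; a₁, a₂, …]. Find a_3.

1

1573 = 17·90 + 43   →  a_0 = 17
90 = 2·43 + 4   →  a_1 = 2
43 = 10·4 + 3   →  a_2 = 10
4 = 1·3 + 1   →  a_3 = 1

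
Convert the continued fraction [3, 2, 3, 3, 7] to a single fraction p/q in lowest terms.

577/168

Fold from the inside: start with 7/1.
  3 + 1/7 = 22/7
  3 + 7/22 = 73/22
  2 + 22/73 = 168/73
  3 + 73/168 = 577/168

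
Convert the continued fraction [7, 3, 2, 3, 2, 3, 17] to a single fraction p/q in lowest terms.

23827/3268

Fold from the inside: start with 17/1.
  3 + 1/17 = 52/17
  2 + 17/52 = 121/52
  3 + 52/121 = 415/121
  2 + 121/415 = 951/415
  3 + 415/951 = 3268/951
  7 + 951/3268 = 23827/3268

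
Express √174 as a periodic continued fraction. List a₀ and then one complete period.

a₀ = ⌊√174⌋ = 13.
With m₀=0, d₀=1 and mₖ₊₁ = dₖaₖ − mₖ, dₖ₊₁ = (n − mₖ₊₁²)/dₖ, aₖ₊₁ = ⌊(a₀+mₖ₊₁)/dₖ₊₁⌋:
  k=1: m=13, d=5, a=5
  k=2: m=12, d=6, a=4
  k=3: m=12, d=5, a=5
  k=4: m=13, d=1, a=26
d=1 and a=2a₀=26 at k=4, so the next step gives (m, d) = (13, 5) again — its k=1 value — and the period has length 4.

[13; 5, 4, 5, 26]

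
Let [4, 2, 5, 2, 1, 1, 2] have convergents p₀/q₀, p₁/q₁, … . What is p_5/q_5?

263/59

Using pₖ = aₖpₖ₋₁ + pₖ₋₂, qₖ = aₖqₖ₋₁ + qₖ₋₂ (with p₋₁=1, p₋₂=0, q₋₁=0, q₋₂=1):
  k=0: a=4, p=4, q=1
  k=1: a=2, p=9, q=2
  k=2: a=5, p=49, q=11
  k=3: a=2, p=107, q=24
  k=4: a=1, p=156, q=35
  k=5: a=1, p=263, q=59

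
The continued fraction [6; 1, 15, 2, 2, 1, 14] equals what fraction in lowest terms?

Fold from the inside: start with 14/1.
  1 + 1/14 = 15/14
  2 + 14/15 = 44/15
  2 + 15/44 = 103/44
  15 + 44/103 = 1589/103
  1 + 103/1589 = 1692/1589
  6 + 1589/1692 = 11741/1692

11741/1692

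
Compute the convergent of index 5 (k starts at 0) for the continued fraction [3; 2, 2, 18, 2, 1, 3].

Using pₖ = aₖpₖ₋₁ + pₖ₋₂, qₖ = aₖqₖ₋₁ + qₖ₋₂ (with p₋₁=1, p₋₂=0, q₋₁=0, q₋₂=1):
  k=0: a=3, p=3, q=1
  k=1: a=2, p=7, q=2
  k=2: a=2, p=17, q=5
  k=3: a=18, p=313, q=92
  k=4: a=2, p=643, q=189
  k=5: a=1, p=956, q=281

956/281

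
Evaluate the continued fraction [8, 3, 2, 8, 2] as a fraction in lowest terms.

Using pₖ = aₖpₖ₋₁ + pₖ₋₂ and qₖ = aₖqₖ₋₁ + qₖ₋₂:
  k=0: a=8, p=8, q=1
  k=1: a=3, p=25, q=3
  k=2: a=2, p=58, q=7
  k=3: a=8, p=489, q=59
  k=4: a=2, p=1036, q=125

1036/125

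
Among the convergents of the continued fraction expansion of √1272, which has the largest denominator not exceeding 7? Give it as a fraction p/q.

√1272 = [35; 1, 1, 1, 70, …] (period length 4).
Convergents:
  p_0/q_0 = 35/1
  p_1/q_1 = 36/1
  p_2/q_2 = 71/2
  p_3/q_3 = 107/3
  p_4/q_4 = 7561/212
q_3 = 3 ≤ 7 < 212 = q_4, so the answer is 107/3.

107/3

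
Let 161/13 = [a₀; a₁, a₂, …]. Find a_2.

161 = 12·13 + 5   →  a_0 = 12
13 = 2·5 + 3   →  a_1 = 2
5 = 1·3 + 2   →  a_2 = 1

1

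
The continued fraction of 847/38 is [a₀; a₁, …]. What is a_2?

2

847 = 22·38 + 11   →  a_0 = 22
38 = 3·11 + 5   →  a_1 = 3
11 = 2·5 + 1   →  a_2 = 2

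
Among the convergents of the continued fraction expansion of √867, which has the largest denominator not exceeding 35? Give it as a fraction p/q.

265/9

√867 = [29; 2, 4, 29, 4, 2, 58, …] (period length 6).
Convergents:
  p_0/q_0 = 29/1
  p_1/q_1 = 59/2
  p_2/q_2 = 265/9
  p_3/q_3 = 7744/263
q_2 = 9 ≤ 35 < 263 = q_3, so the answer is 265/9.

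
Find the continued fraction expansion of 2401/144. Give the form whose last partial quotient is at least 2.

2401 = 16·144 + 97
144 = 1·97 + 47
97 = 2·47 + 3
47 = 15·3 + 2
3 = 1·2 + 1
2 = 2·1 + 0  (stop)
So 2401/144 = [16; 1, 2, 15, 1, 2].

[16; 1, 2, 15, 1, 2]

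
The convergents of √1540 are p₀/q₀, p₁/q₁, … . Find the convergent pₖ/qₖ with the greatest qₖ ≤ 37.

√1540 = [39; 4, 8, 2, 8, 4, 78, …] (period length 6).
Convergents:
  p_0/q_0 = 39/1
  p_1/q_1 = 157/4
  p_2/q_2 = 1295/33
  p_3/q_3 = 2747/70
q_2 = 33 ≤ 37 < 70 = q_3, so the answer is 1295/33.

1295/33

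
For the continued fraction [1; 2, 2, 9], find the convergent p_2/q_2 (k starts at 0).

Using pₖ = aₖpₖ₋₁ + pₖ₋₂, qₖ = aₖqₖ₋₁ + qₖ₋₂ (with p₋₁=1, p₋₂=0, q₋₁=0, q₋₂=1):
  k=0: a=1, p=1, q=1
  k=1: a=2, p=3, q=2
  k=2: a=2, p=7, q=5

7/5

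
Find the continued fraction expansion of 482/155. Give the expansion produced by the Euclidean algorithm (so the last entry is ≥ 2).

482 = 3·155 + 17
155 = 9·17 + 2
17 = 8·2 + 1
2 = 2·1 + 0  (stop)
So 482/155 = [3; 9, 8, 2].

[3; 9, 8, 2]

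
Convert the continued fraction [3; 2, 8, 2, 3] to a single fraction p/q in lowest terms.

Using pₖ = aₖpₖ₋₁ + pₖ₋₂ and qₖ = aₖqₖ₋₁ + qₖ₋₂:
  k=0: a=3, p=3, q=1
  k=1: a=2, p=7, q=2
  k=2: a=8, p=59, q=17
  k=3: a=2, p=125, q=36
  k=4: a=3, p=434, q=125

434/125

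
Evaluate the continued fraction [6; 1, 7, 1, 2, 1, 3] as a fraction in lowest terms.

Using pₖ = aₖpₖ₋₁ + pₖ₋₂ and qₖ = aₖqₖ₋₁ + qₖ₋₂:
  k=0: a=6, p=6, q=1
  k=1: a=1, p=7, q=1
  k=2: a=7, p=55, q=8
  k=3: a=1, p=62, q=9
  k=4: a=2, p=179, q=26
  k=5: a=1, p=241, q=35
  k=6: a=3, p=902, q=131

902/131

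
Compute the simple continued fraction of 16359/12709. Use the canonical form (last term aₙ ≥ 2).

[1; 3, 2, 13, 3, 14, 3]

16359 = 1·12709 + 3650
12709 = 3·3650 + 1759
3650 = 2·1759 + 132
1759 = 13·132 + 43
132 = 3·43 + 3
43 = 14·3 + 1
3 = 3·1 + 0  (stop)
So 16359/12709 = [1; 3, 2, 13, 3, 14, 3].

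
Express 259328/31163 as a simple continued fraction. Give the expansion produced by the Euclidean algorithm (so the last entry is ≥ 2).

259328 = 8·31163 + 10024
31163 = 3·10024 + 1091
10024 = 9·1091 + 205
1091 = 5·205 + 66
205 = 3·66 + 7
66 = 9·7 + 3
7 = 2·3 + 1
3 = 3·1 + 0  (stop)
So 259328/31163 = [8; 3, 9, 5, 3, 9, 2, 3].

[8; 3, 9, 5, 3, 9, 2, 3]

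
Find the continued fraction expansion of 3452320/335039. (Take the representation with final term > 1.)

3452320 = 10·335039 + 101930
335039 = 3·101930 + 29249
101930 = 3·29249 + 14183
29249 = 2·14183 + 883
14183 = 16·883 + 55
883 = 16·55 + 3
55 = 18·3 + 1
3 = 3·1 + 0  (stop)
So 3452320/335039 = [10; 3, 3, 2, 16, 16, 18, 3].

[10; 3, 3, 2, 16, 16, 18, 3]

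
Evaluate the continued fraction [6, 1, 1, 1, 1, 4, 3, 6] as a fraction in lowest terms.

3086/467

Using pₖ = aₖpₖ₋₁ + pₖ₋₂ and qₖ = aₖqₖ₋₁ + qₖ₋₂:
  k=0: a=6, p=6, q=1
  k=1: a=1, p=7, q=1
  k=2: a=1, p=13, q=2
  k=3: a=1, p=20, q=3
  k=4: a=1, p=33, q=5
  k=5: a=4, p=152, q=23
  k=6: a=3, p=489, q=74
  k=7: a=6, p=3086, q=467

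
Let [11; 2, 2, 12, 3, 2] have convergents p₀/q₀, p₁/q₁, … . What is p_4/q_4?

Using pₖ = aₖpₖ₋₁ + pₖ₋₂, qₖ = aₖqₖ₋₁ + qₖ₋₂ (with p₋₁=1, p₋₂=0, q₋₁=0, q₋₂=1):
  k=0: a=11, p=11, q=1
  k=1: a=2, p=23, q=2
  k=2: a=2, p=57, q=5
  k=3: a=12, p=707, q=62
  k=4: a=3, p=2178, q=191

2178/191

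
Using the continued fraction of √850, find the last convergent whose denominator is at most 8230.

√850 = [29; 6, 2, 6, 58, …] (period length 4).
Convergents:
  p_0/q_0 = 29/1
  p_1/q_1 = 175/6
  p_2/q_2 = 379/13
  p_3/q_3 = 2449/84
  p_4/q_4 = 142421/4885
  p_5/q_5 = 856975/29394
q_4 = 4885 ≤ 8230 < 29394 = q_5, so the answer is 142421/4885.

142421/4885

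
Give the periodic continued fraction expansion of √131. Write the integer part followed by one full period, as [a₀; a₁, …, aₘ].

a₀ = ⌊√131⌋ = 11.
With m₀=0, d₀=1 and mₖ₊₁ = dₖaₖ − mₖ, dₖ₊₁ = (n − mₖ₊₁²)/dₖ, aₖ₊₁ = ⌊(a₀+mₖ₊₁)/dₖ₊₁⌋:
  k=1: m=11, d=10, a=2
  k=2: m=9, d=5, a=4
  k=3: m=11, d=2, a=11
  k=4: m=11, d=5, a=4
  k=5: m=9, d=10, a=2
  k=6: m=11, d=1, a=22
d=1 and a=2a₀=22 at k=6, so the next step gives (m, d) = (11, 10) again — its k=1 value — and the period has length 6.

[11; 2, 4, 11, 4, 2, 22]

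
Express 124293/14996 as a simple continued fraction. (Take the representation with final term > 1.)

124293 = 8*14996 + 4325
14996 = 3*4325 + 2021
4325 = 2*2021 + 283
2021 = 7*283 + 40
283 = 7*40 + 3
40 = 13*3 + 1
3 = 3*1 + 0  (stop)
So 124293/14996 = [8; 3, 2, 7, 7, 13, 3].

[8; 3, 2, 7, 7, 13, 3]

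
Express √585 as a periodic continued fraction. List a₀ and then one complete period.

[24; 5, 2, 1, 4, 1, 2, 5, 48]

a₀ = ⌊√585⌋ = 24.
With m₀=0, d₀=1 and mₖ₊₁ = dₖaₖ − mₖ, dₖ₊₁ = (n − mₖ₊₁²)/dₖ, aₖ₊₁ = ⌊(a₀+mₖ₊₁)/dₖ₊₁⌋:
  k=1: m=24, d=9, a=5
  k=2: m=21, d=16, a=2
  k=3: m=11, d=29, a=1
  k=4: m=18, d=9, a=4
  k=5: m=18, d=29, a=1
  k=6: m=11, d=16, a=2
  k=7: m=21, d=9, a=5
  k=8: m=24, d=1, a=48
d=1 and a=2a₀=48 at k=8, so the next step gives (m, d) = (24, 9) again — its k=1 value — and the period has length 8.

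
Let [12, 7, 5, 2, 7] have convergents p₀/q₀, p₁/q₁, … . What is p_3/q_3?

Using pₖ = aₖpₖ₋₁ + pₖ₋₂, qₖ = aₖqₖ₋₁ + qₖ₋₂ (with p₋₁=1, p₋₂=0, q₋₁=0, q₋₂=1):
  k=0: a=12, p=12, q=1
  k=1: a=7, p=85, q=7
  k=2: a=5, p=437, q=36
  k=3: a=2, p=959, q=79

959/79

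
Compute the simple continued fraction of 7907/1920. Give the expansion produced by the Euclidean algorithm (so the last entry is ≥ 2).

7907 = 4×1920 + 227
1920 = 8×227 + 104
227 = 2×104 + 19
104 = 5×19 + 9
19 = 2×9 + 1
9 = 9×1 + 0  (stop)
So 7907/1920 = [4; 8, 2, 5, 2, 9].

[4; 8, 2, 5, 2, 9]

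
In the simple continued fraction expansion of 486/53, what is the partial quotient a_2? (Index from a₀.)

486 = 9·53 + 9   →  a_0 = 9
53 = 5·9 + 8   →  a_1 = 5
9 = 1·8 + 1   →  a_2 = 1

1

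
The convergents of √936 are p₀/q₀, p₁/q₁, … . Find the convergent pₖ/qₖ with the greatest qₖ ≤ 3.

√936 = [30; 1, 1, 2, 6, 2, 1, 1, 60, …] (period length 8).
Convergents:
  p_0/q_0 = 30/1
  p_1/q_1 = 31/1
  p_2/q_2 = 61/2
  p_3/q_3 = 153/5
q_2 = 2 ≤ 3 < 5 = q_3, so the answer is 61/2.

61/2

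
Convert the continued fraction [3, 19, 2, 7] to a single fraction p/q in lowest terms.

891/292

Fold from the inside: start with 7/1.
  2 + 1/7 = 15/7
  19 + 7/15 = 292/15
  3 + 15/292 = 891/292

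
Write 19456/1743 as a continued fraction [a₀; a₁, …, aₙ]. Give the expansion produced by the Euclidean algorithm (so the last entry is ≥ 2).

[11; 6, 6, 3, 2, 6]

19456 = 11·1743 + 283
1743 = 6·283 + 45
283 = 6·45 + 13
45 = 3·13 + 6
13 = 2·6 + 1
6 = 6·1 + 0  (stop)
So 19456/1743 = [11; 6, 6, 3, 2, 6].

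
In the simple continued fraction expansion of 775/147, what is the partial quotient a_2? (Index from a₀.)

775 = 5·147 + 40   →  a_0 = 5
147 = 3·40 + 27   →  a_1 = 3
40 = 1·27 + 13   →  a_2 = 1

1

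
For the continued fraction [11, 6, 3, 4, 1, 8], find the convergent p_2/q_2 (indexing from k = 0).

Using pₖ = aₖpₖ₋₁ + pₖ₋₂, qₖ = aₖqₖ₋₁ + qₖ₋₂ (with p₋₁=1, p₋₂=0, q₋₁=0, q₋₂=1):
  k=0: a=11, p=11, q=1
  k=1: a=6, p=67, q=6
  k=2: a=3, p=212, q=19

212/19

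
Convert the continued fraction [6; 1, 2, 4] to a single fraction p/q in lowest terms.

Fold from the inside: start with 4/1.
  2 + 1/4 = 9/4
  1 + 4/9 = 13/9
  6 + 9/13 = 87/13

87/13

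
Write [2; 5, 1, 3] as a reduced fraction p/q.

Fold from the inside: start with 3/1.
  1 + 1/3 = 4/3
  5 + 3/4 = 23/4
  2 + 4/23 = 50/23

50/23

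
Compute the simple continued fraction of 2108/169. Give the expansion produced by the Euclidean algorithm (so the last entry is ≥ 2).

[12; 2, 8, 1, 8]

2108 = 12*169 + 80
169 = 2*80 + 9
80 = 8*9 + 8
9 = 1*8 + 1
8 = 8*1 + 0  (stop)
So 2108/169 = [12; 2, 8, 1, 8].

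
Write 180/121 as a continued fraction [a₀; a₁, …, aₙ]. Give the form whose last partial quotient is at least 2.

[1; 2, 19, 1, 2]

180 = 1·121 + 59
121 = 2·59 + 3
59 = 19·3 + 2
3 = 1·2 + 1
2 = 2·1 + 0  (stop)
So 180/121 = [1; 2, 19, 1, 2].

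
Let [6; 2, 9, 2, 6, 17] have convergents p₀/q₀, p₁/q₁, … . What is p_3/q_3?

Using pₖ = aₖpₖ₋₁ + pₖ₋₂, qₖ = aₖqₖ₋₁ + qₖ₋₂ (with p₋₁=1, p₋₂=0, q₋₁=0, q₋₂=1):
  k=0: a=6, p=6, q=1
  k=1: a=2, p=13, q=2
  k=2: a=9, p=123, q=19
  k=3: a=2, p=259, q=40

259/40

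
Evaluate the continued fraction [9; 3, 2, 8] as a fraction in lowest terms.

Fold from the inside: start with 8/1.
  2 + 1/8 = 17/8
  3 + 8/17 = 59/17
  9 + 17/59 = 548/59

548/59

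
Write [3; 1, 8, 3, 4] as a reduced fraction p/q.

471/121

Using pₖ = aₖpₖ₋₁ + pₖ₋₂ and qₖ = aₖqₖ₋₁ + qₖ₋₂:
  k=0: a=3, p=3, q=1
  k=1: a=1, p=4, q=1
  k=2: a=8, p=35, q=9
  k=3: a=3, p=109, q=28
  k=4: a=4, p=471, q=121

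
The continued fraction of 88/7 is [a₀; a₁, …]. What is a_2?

1

88 = 12·7 + 4   →  a_0 = 12
7 = 1·4 + 3   →  a_1 = 1
4 = 1·3 + 1   →  a_2 = 1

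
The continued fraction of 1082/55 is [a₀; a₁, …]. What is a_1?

1

1082 = 19·55 + 37   →  a_0 = 19
55 = 1·37 + 18   →  a_1 = 1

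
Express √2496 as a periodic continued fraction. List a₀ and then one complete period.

a₀ = ⌊√2496⌋ = 49.
With m₀=0, d₀=1 and mₖ₊₁ = dₖaₖ − mₖ, dₖ₊₁ = (n − mₖ₊₁²)/dₖ, aₖ₊₁ = ⌊(a₀+mₖ₊₁)/dₖ₊₁⌋:
  k=1: m=49, d=95, a=1
  k=2: m=46, d=4, a=23
  k=3: m=46, d=95, a=1
  k=4: m=49, d=1, a=98
d=1 and a=2a₀=98 at k=4, so the next step gives (m, d) = (49, 95) again — its k=1 value — and the period has length 4.

[49; 1, 23, 1, 98]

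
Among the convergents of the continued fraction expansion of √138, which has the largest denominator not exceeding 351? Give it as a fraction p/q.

√138 = [11; 1, 2, 1, 22, …] (period length 4).
Convergents:
  p_0/q_0 = 11/1
  p_1/q_1 = 12/1
  p_2/q_2 = 35/3
  p_3/q_3 = 47/4
  p_4/q_4 = 1069/91
  p_5/q_5 = 1116/95
  p_6/q_6 = 3301/281
  p_7/q_7 = 4417/376
q_6 = 281 ≤ 351 < 376 = q_7, so the answer is 3301/281.

3301/281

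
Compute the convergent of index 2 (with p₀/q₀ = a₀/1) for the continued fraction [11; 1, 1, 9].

23/2

Using pₖ = aₖpₖ₋₁ + pₖ₋₂, qₖ = aₖqₖ₋₁ + qₖ₋₂ (with p₋₁=1, p₋₂=0, q₋₁=0, q₋₂=1):
  k=0: a=11, p=11, q=1
  k=1: a=1, p=12, q=1
  k=2: a=1, p=23, q=2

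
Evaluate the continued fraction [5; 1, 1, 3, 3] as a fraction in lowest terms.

128/23

Using pₖ = aₖpₖ₋₁ + pₖ₋₂ and qₖ = aₖqₖ₋₁ + qₖ₋₂:
  k=0: a=5, p=5, q=1
  k=1: a=1, p=6, q=1
  k=2: a=1, p=11, q=2
  k=3: a=3, p=39, q=7
  k=4: a=3, p=128, q=23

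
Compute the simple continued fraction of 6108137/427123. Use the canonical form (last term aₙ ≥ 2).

6108137 = 14·427123 + 128415
427123 = 3·128415 + 41878
128415 = 3·41878 + 2781
41878 = 15·2781 + 163
2781 = 17·163 + 10
163 = 16·10 + 3
10 = 3·3 + 1
3 = 3·1 + 0  (stop)
So 6108137/427123 = [14; 3, 3, 15, 17, 16, 3, 3].

[14; 3, 3, 15, 17, 16, 3, 3]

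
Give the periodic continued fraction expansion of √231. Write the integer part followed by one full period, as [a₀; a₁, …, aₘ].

[15; 5, 30]

a₀ = ⌊√231⌋ = 15.
With m₀=0, d₀=1 and mₖ₊₁ = dₖaₖ − mₖ, dₖ₊₁ = (n − mₖ₊₁²)/dₖ, aₖ₊₁ = ⌊(a₀+mₖ₊₁)/dₖ₊₁⌋:
  k=1: m=15, d=6, a=5
  k=2: m=15, d=1, a=30
d=1 and a=2a₀=30 at k=2, so the next step gives (m, d) = (15, 6) again — its k=1 value — and the period has length 2.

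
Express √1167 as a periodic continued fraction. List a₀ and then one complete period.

[34; 6, 5, 11, 5, 6, 68]

a₀ = ⌊√1167⌋ = 34.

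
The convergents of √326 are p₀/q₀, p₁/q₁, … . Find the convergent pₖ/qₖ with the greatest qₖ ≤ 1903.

11718/649

√326 = [18; 18, 36, …] (period length 2).
Convergents:
  p_0/q_0 = 18/1
  p_1/q_1 = 325/18
  p_2/q_2 = 11718/649
  p_3/q_3 = 211249/11700
q_2 = 649 ≤ 1903 < 11700 = q_3, so the answer is 11718/649.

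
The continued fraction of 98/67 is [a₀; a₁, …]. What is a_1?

98 = 1·67 + 31   →  a_0 = 1
67 = 2·31 + 5   →  a_1 = 2

2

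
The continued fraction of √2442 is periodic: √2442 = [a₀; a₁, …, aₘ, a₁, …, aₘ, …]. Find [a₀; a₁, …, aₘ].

a₀ = ⌊√2442⌋ = 49.
With m₀=0, d₀=1 and mₖ₊₁ = dₖaₖ − mₖ, dₖ₊₁ = (n − mₖ₊₁²)/dₖ, aₖ₊₁ = ⌊(a₀+mₖ₊₁)/dₖ₊₁⌋:
  k=1: m=49, d=41, a=2
  k=2: m=33, d=33, a=2
  k=3: m=33, d=41, a=2
  k=4: m=49, d=1, a=98
d=1 and a=2a₀=98 at k=4, so the next step gives (m, d) = (49, 41) again — its k=1 value — and the period has length 4.

[49; 2, 2, 2, 98]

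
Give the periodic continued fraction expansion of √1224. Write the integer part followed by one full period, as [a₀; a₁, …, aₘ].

[34; 1, 68]

a₀ = ⌊√1224⌋ = 34.
With m₀=0, d₀=1 and mₖ₊₁ = dₖaₖ − mₖ, dₖ₊₁ = (n − mₖ₊₁²)/dₖ, aₖ₊₁ = ⌊(a₀+mₖ₊₁)/dₖ₊₁⌋:
  k=1: m=34, d=68, a=1
  k=2: m=34, d=1, a=68
d=1 and a=2a₀=68 at k=2, so the next step gives (m, d) = (34, 68) again — its k=1 value — and the period has length 2.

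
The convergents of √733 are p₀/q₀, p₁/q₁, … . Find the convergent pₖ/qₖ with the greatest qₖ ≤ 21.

√733 = [27; 13, 1, 1, 13, 54, …] (period length 5).
Convergents:
  p_0/q_0 = 27/1
  p_1/q_1 = 352/13
  p_2/q_2 = 379/14
  p_3/q_3 = 731/27
q_2 = 14 ≤ 21 < 27 = q_3, so the answer is 379/14.

379/14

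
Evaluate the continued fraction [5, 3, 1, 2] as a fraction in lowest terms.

Using pₖ = aₖpₖ₋₁ + pₖ₋₂ and qₖ = aₖqₖ₋₁ + qₖ₋₂:
  k=0: a=5, p=5, q=1
  k=1: a=3, p=16, q=3
  k=2: a=1, p=21, q=4
  k=3: a=2, p=58, q=11

58/11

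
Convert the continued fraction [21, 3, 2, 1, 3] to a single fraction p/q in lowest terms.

788/37

Using pₖ = aₖpₖ₋₁ + pₖ₋₂ and qₖ = aₖqₖ₋₁ + qₖ₋₂:
  k=0: a=21, p=21, q=1
  k=1: a=3, p=64, q=3
  k=2: a=2, p=149, q=7
  k=3: a=1, p=213, q=10
  k=4: a=3, p=788, q=37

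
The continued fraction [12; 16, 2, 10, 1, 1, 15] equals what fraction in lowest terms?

135731/11254

Fold from the inside: start with 15/1.
  1 + 1/15 = 16/15
  1 + 15/16 = 31/16
  10 + 16/31 = 326/31
  2 + 31/326 = 683/326
  16 + 326/683 = 11254/683
  12 + 683/11254 = 135731/11254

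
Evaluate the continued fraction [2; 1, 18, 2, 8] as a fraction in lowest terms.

Fold from the inside: start with 8/1.
  2 + 1/8 = 17/8
  18 + 8/17 = 314/17
  1 + 17/314 = 331/314
  2 + 314/331 = 976/331

976/331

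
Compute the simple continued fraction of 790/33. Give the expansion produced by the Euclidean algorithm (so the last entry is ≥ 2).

790 = 23*33 + 31
33 = 1*31 + 2
31 = 15*2 + 1
2 = 2*1 + 0  (stop)
So 790/33 = [23; 1, 15, 2].

[23; 1, 15, 2]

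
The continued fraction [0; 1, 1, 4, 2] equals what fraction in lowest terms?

11/20

Fold from the inside: start with 2/1.
  4 + 1/2 = 9/2
  1 + 2/9 = 11/9
  1 + 9/11 = 20/11
  0 + 11/20 = 11/20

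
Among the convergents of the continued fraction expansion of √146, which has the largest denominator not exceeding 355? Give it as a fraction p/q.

√146 = [12; 12, 24, …] (period length 2).
Convergents:
  p_0/q_0 = 12/1
  p_1/q_1 = 145/12
  p_2/q_2 = 3492/289
  p_3/q_3 = 42049/3480
q_2 = 289 ≤ 355 < 3480 = q_3, so the answer is 3492/289.

3492/289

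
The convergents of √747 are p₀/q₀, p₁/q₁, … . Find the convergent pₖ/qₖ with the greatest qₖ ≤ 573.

13447/492

√747 = [27; 3, 54, …] (period length 2).
Convergents:
  p_0/q_0 = 27/1
  p_1/q_1 = 82/3
  p_2/q_2 = 4455/163
  p_3/q_3 = 13447/492
  p_4/q_4 = 730593/26731
q_3 = 492 ≤ 573 < 26731 = q_4, so the answer is 13447/492.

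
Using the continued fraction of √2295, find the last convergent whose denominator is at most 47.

1533/32

√2295 = [47; 1, 9, 1, 1, 1, 9, 1, 94, …] (period length 8).
Convergents:
  p_0/q_0 = 47/1
  p_1/q_1 = 48/1
  p_2/q_2 = 479/10
  p_3/q_3 = 527/11
  p_4/q_4 = 1006/21
  p_5/q_5 = 1533/32
  p_6/q_6 = 14803/309
q_5 = 32 ≤ 47 < 309 = q_6, so the answer is 1533/32.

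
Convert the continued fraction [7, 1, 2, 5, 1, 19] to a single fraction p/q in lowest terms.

Fold from the inside: start with 19/1.
  1 + 1/19 = 20/19
  5 + 19/20 = 119/20
  2 + 20/119 = 258/119
  1 + 119/258 = 377/258
  7 + 258/377 = 2897/377

2897/377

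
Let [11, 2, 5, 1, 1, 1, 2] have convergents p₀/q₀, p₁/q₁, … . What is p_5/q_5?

424/37

Using pₖ = aₖpₖ₋₁ + pₖ₋₂, qₖ = aₖqₖ₋₁ + qₖ₋₂ (with p₋₁=1, p₋₂=0, q₋₁=0, q₋₂=1):
  k=0: a=11, p=11, q=1
  k=1: a=2, p=23, q=2
  k=2: a=5, p=126, q=11
  k=3: a=1, p=149, q=13
  k=4: a=1, p=275, q=24
  k=5: a=1, p=424, q=37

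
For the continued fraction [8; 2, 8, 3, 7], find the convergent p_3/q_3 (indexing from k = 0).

449/53

Using pₖ = aₖpₖ₋₁ + pₖ₋₂, qₖ = aₖqₖ₋₁ + qₖ₋₂ (with p₋₁=1, p₋₂=0, q₋₁=0, q₋₂=1):
  k=0: a=8, p=8, q=1
  k=1: a=2, p=17, q=2
  k=2: a=8, p=144, q=17
  k=3: a=3, p=449, q=53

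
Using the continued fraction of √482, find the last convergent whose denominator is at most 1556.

21230/967

√482 = [21; 1, 20, 1, 42, …] (period length 4).
Convergents:
  p_0/q_0 = 21/1
  p_1/q_1 = 22/1
  p_2/q_2 = 461/21
  p_3/q_3 = 483/22
  p_4/q_4 = 20747/945
  p_5/q_5 = 21230/967
  p_6/q_6 = 445347/20285
q_5 = 967 ≤ 1556 < 20285 = q_6, so the answer is 21230/967.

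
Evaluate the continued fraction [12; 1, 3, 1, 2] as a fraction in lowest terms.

179/14

Using pₖ = aₖpₖ₋₁ + pₖ₋₂ and qₖ = aₖqₖ₋₁ + qₖ₋₂:
  k=0: a=12, p=12, q=1
  k=1: a=1, p=13, q=1
  k=2: a=3, p=51, q=4
  k=3: a=1, p=64, q=5
  k=4: a=2, p=179, q=14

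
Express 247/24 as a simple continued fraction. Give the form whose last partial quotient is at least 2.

247 = 10*24 + 7
24 = 3*7 + 3
7 = 2*3 + 1
3 = 3*1 + 0  (stop)
So 247/24 = [10; 3, 2, 3].

[10; 3, 2, 3]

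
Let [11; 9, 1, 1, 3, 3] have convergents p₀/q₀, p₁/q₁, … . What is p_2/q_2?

111/10

Using pₖ = aₖpₖ₋₁ + pₖ₋₂, qₖ = aₖqₖ₋₁ + qₖ₋₂ (with p₋₁=1, p₋₂=0, q₋₁=0, q₋₂=1):
  k=0: a=11, p=11, q=1
  k=1: a=9, p=100, q=9
  k=2: a=1, p=111, q=10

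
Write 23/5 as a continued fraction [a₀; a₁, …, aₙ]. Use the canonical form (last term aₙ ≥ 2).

[4; 1, 1, 2]

23 = 4×5 + 3
5 = 1×3 + 2
3 = 1×2 + 1
2 = 2×1 + 0  (stop)
So 23/5 = [4; 1, 1, 2].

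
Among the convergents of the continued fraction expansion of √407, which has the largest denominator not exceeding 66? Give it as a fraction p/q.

√407 = [20; 5, 1, 2, 1, 5, 40, …] (period length 6).
Convergents:
  p_0/q_0 = 20/1
  p_1/q_1 = 101/5
  p_2/q_2 = 121/6
  p_3/q_3 = 343/17
  p_4/q_4 = 464/23
  p_5/q_5 = 2663/132
q_4 = 23 ≤ 66 < 132 = q_5, so the answer is 464/23.

464/23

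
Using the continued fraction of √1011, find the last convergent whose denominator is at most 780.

8426/265

√1011 = [31; 1, 3, 1, 9, 1, 3, 1, 62, …] (period length 8).
Convergents:
  p_0/q_0 = 31/1
  p_1/q_1 = 32/1
  p_2/q_2 = 127/4
  p_3/q_3 = 159/5
  p_4/q_4 = 1558/49
  p_5/q_5 = 1717/54
  p_6/q_6 = 6709/211
  p_7/q_7 = 8426/265
  p_8/q_8 = 529121/16641
q_7 = 265 ≤ 780 < 16641 = q_8, so the answer is 8426/265.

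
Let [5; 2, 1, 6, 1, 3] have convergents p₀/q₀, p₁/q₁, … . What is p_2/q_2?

Using pₖ = aₖpₖ₋₁ + pₖ₋₂, qₖ = aₖqₖ₋₁ + qₖ₋₂ (with p₋₁=1, p₋₂=0, q₋₁=0, q₋₂=1):
  k=0: a=5, p=5, q=1
  k=1: a=2, p=11, q=2
  k=2: a=1, p=16, q=3

16/3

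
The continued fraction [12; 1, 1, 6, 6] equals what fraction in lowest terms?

Fold from the inside: start with 6/1.
  6 + 1/6 = 37/6
  1 + 6/37 = 43/37
  1 + 37/43 = 80/43
  12 + 43/80 = 1003/80

1003/80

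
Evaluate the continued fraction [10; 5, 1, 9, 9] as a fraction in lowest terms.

Using pₖ = aₖpₖ₋₁ + pₖ₋₂ and qₖ = aₖqₖ₋₁ + qₖ₋₂:
  k=0: a=10, p=10, q=1
  k=1: a=5, p=51, q=5
  k=2: a=1, p=61, q=6
  k=3: a=9, p=600, q=59
  k=4: a=9, p=5461, q=537

5461/537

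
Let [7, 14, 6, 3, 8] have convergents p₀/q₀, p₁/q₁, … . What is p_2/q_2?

Using pₖ = aₖpₖ₋₁ + pₖ₋₂, qₖ = aₖqₖ₋₁ + qₖ₋₂ (with p₋₁=1, p₋₂=0, q₋₁=0, q₋₂=1):
  k=0: a=7, p=7, q=1
  k=1: a=14, p=99, q=14
  k=2: a=6, p=601, q=85

601/85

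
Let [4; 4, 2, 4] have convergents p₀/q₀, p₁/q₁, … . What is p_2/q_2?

Using pₖ = aₖpₖ₋₁ + pₖ₋₂, qₖ = aₖqₖ₋₁ + qₖ₋₂ (with p₋₁=1, p₋₂=0, q₋₁=0, q₋₂=1):
  k=0: a=4, p=4, q=1
  k=1: a=4, p=17, q=4
  k=2: a=2, p=38, q=9

38/9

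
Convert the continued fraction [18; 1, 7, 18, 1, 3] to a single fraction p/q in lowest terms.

11401/604

Fold from the inside: start with 3/1.
  1 + 1/3 = 4/3
  18 + 3/4 = 75/4
  7 + 4/75 = 529/75
  1 + 75/529 = 604/529
  18 + 529/604 = 11401/604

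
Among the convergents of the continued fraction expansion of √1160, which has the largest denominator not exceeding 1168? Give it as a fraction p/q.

39406/1157

√1160 = [34; 17, 68, …] (period length 2).
Convergents:
  p_0/q_0 = 34/1
  p_1/q_1 = 579/17
  p_2/q_2 = 39406/1157
  p_3/q_3 = 670481/19686
q_2 = 1157 ≤ 1168 < 19686 = q_3, so the answer is 39406/1157.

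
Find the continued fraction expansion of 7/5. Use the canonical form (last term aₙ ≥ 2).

[1; 2, 2]

7 = 1·5 + 2
5 = 2·2 + 1
2 = 2·1 + 0  (stop)
So 7/5 = [1; 2, 2].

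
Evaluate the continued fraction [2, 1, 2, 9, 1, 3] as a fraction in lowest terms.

324/121

Fold from the inside: start with 3/1.
  1 + 1/3 = 4/3
  9 + 3/4 = 39/4
  2 + 4/39 = 82/39
  1 + 39/82 = 121/82
  2 + 82/121 = 324/121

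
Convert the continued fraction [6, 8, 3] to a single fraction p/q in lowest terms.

Fold from the inside: start with 3/1.
  8 + 1/3 = 25/3
  6 + 3/25 = 153/25

153/25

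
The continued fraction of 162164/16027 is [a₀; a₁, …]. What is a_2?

2

162164 = 10·16027 + 1894   →  a_0 = 10
16027 = 8·1894 + 875   →  a_1 = 8
1894 = 2·875 + 144   →  a_2 = 2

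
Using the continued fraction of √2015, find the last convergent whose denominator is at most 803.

35911/800

√2015 = [44; 1, 7, 1, 88, …] (period length 4).
Convergents:
  p_0/q_0 = 44/1
  p_1/q_1 = 45/1
  p_2/q_2 = 359/8
  p_3/q_3 = 404/9
  p_4/q_4 = 35911/800
  p_5/q_5 = 36315/809
q_4 = 800 ≤ 803 < 809 = q_5, so the answer is 35911/800.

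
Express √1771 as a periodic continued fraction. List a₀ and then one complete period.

a₀ = ⌊√1771⌋ = 42.
With m₀=0, d₀=1 and mₖ₊₁ = dₖaₖ − mₖ, dₖ₊₁ = (n − mₖ₊₁²)/dₖ, aₖ₊₁ = ⌊(a₀+mₖ₊₁)/dₖ₊₁⌋:
  k=1: m=42, d=7, a=12
  k=2: m=42, d=1, a=84
d=1 and a=2a₀=84 at k=2, so the next step gives (m, d) = (42, 7) again — its k=1 value — and the period has length 2.

[42; 12, 84]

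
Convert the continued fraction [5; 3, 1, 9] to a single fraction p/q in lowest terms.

205/39

Fold from the inside: start with 9/1.
  1 + 1/9 = 10/9
  3 + 9/10 = 39/10
  5 + 10/39 = 205/39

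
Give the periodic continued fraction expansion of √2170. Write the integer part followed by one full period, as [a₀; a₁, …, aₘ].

a₀ = ⌊√2170⌋ = 46.
With m₀=0, d₀=1 and mₖ₊₁ = dₖaₖ − mₖ, dₖ₊₁ = (n − mₖ₊₁²)/dₖ, aₖ₊₁ = ⌊(a₀+mₖ₊₁)/dₖ₊₁⌋:
  k=1: m=46, d=54, a=1
  k=2: m=8, d=39, a=1
  k=3: m=31, d=31, a=2
  k=4: m=31, d=39, a=1
  k=5: m=8, d=54, a=1
  k=6: m=46, d=1, a=92
d=1 and a=2a₀=92 at k=6, so the next step gives (m, d) = (46, 54) again — its k=1 value — and the period has length 6.

[46; 1, 1, 2, 1, 1, 92]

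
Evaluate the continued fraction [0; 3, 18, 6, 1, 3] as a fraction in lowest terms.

Fold from the inside: start with 3/1.
  1 + 1/3 = 4/3
  6 + 3/4 = 27/4
  18 + 4/27 = 490/27
  3 + 27/490 = 1497/490
  0 + 490/1497 = 490/1497

490/1497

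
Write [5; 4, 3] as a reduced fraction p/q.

Fold from the inside: start with 3/1.
  4 + 1/3 = 13/3
  5 + 3/13 = 68/13

68/13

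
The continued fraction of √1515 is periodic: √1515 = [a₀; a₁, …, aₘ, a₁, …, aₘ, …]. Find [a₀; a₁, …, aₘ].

[38; 1, 11, 1, 76]

a₀ = ⌊√1515⌋ = 38.
With m₀=0, d₀=1 and mₖ₊₁ = dₖaₖ − mₖ, dₖ₊₁ = (n − mₖ₊₁²)/dₖ, aₖ₊₁ = ⌊(a₀+mₖ₊₁)/dₖ₊₁⌋:
  k=1: m=38, d=71, a=1
  k=2: m=33, d=6, a=11
  k=3: m=33, d=71, a=1
  k=4: m=38, d=1, a=76
d=1 and a=2a₀=76 at k=4, so the next step gives (m, d) = (38, 71) again — its k=1 value — and the period has length 4.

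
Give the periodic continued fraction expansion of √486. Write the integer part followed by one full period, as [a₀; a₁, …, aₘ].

[22; 22, 44]

a₀ = ⌊√486⌋ = 22.
With m₀=0, d₀=1 and mₖ₊₁ = dₖaₖ − mₖ, dₖ₊₁ = (n − mₖ₊₁²)/dₖ, aₖ₊₁ = ⌊(a₀+mₖ₊₁)/dₖ₊₁⌋:
  k=1: m=22, d=2, a=22
  k=2: m=22, d=1, a=44
d=1 and a=2a₀=44 at k=2, so the next step gives (m, d) = (22, 2) again — its k=1 value — and the period has length 2.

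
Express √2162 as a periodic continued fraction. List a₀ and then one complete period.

[46; 2, 92]

a₀ = ⌊√2162⌋ = 46.
With m₀=0, d₀=1 and mₖ₊₁ = dₖaₖ − mₖ, dₖ₊₁ = (n − mₖ₊₁²)/dₖ, aₖ₊₁ = ⌊(a₀+mₖ₊₁)/dₖ₊₁⌋:
  k=1: m=46, d=46, a=2
  k=2: m=46, d=1, a=92
d=1 and a=2a₀=92 at k=2, so the next step gives (m, d) = (46, 46) again — its k=1 value — and the period has length 2.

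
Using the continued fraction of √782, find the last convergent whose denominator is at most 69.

783/28

√782 = [27; 1, 26, 1, 54, …] (period length 4).
Convergents:
  p_0/q_0 = 27/1
  p_1/q_1 = 28/1
  p_2/q_2 = 755/27
  p_3/q_3 = 783/28
  p_4/q_4 = 43037/1539
q_3 = 28 ≤ 69 < 1539 = q_4, so the answer is 783/28.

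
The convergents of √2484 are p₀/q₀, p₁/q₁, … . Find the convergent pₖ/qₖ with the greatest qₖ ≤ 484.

√2484 = [49; 1, 5, 4, 5, 1, 98, …] (period length 6).
Convergents:
  p_0/q_0 = 49/1
  p_1/q_1 = 50/1
  p_2/q_2 = 299/6
  p_3/q_3 = 1246/25
  p_4/q_4 = 6529/131
  p_5/q_5 = 7775/156
  p_6/q_6 = 768479/15419
q_5 = 156 ≤ 484 < 15419 = q_6, so the answer is 7775/156.

7775/156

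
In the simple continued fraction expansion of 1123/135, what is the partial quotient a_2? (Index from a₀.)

7

1123 = 8·135 + 43   →  a_0 = 8
135 = 3·43 + 6   →  a_1 = 3
43 = 7·6 + 1   →  a_2 = 7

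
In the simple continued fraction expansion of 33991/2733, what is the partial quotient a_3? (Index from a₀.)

2

33991 = 12·2733 + 1195   →  a_0 = 12
2733 = 2·1195 + 343   →  a_1 = 2
1195 = 3·343 + 166   →  a_2 = 3
343 = 2·166 + 11   →  a_3 = 2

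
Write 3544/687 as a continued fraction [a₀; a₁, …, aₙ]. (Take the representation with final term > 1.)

[5; 6, 3, 3, 3, 3]

3544 = 5·687 + 109
687 = 6·109 + 33
109 = 3·33 + 10
33 = 3·10 + 3
10 = 3·3 + 1
3 = 3·1 + 0  (stop)
So 3544/687 = [5; 6, 3, 3, 3, 3].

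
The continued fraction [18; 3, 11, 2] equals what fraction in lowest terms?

Fold from the inside: start with 2/1.
  11 + 1/2 = 23/2
  3 + 2/23 = 71/23
  18 + 23/71 = 1301/71

1301/71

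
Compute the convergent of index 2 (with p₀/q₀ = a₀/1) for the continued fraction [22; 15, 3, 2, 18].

Using pₖ = aₖpₖ₋₁ + pₖ₋₂, qₖ = aₖqₖ₋₁ + qₖ₋₂ (with p₋₁=1, p₋₂=0, q₋₁=0, q₋₂=1):
  k=0: a=22, p=22, q=1
  k=1: a=15, p=331, q=15
  k=2: a=3, p=1015, q=46

1015/46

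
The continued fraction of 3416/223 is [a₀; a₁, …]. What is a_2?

7

3416 = 15·223 + 71   →  a_0 = 15
223 = 3·71 + 10   →  a_1 = 3
71 = 7·10 + 1   →  a_2 = 7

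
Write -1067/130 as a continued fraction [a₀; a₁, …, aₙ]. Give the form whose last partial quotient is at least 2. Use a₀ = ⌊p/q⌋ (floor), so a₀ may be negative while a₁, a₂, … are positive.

[-9; 1, 3, 1, 4, 2, 2]

-1067 = -9*130 + 103
130 = 1*103 + 27
103 = 3*27 + 22
27 = 1*22 + 5
22 = 4*5 + 2
5 = 2*2 + 1
2 = 2*1 + 0  (stop)
So -1067/130 = [-9; 1, 3, 1, 4, 2, 2].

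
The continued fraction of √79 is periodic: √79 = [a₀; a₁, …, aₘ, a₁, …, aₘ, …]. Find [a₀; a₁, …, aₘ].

a₀ = ⌊√79⌋ = 8.
With m₀=0, d₀=1 and mₖ₊₁ = dₖaₖ − mₖ, dₖ₊₁ = (n − mₖ₊₁²)/dₖ, aₖ₊₁ = ⌊(a₀+mₖ₊₁)/dₖ₊₁⌋:
  k=1: m=8, d=15, a=1
  k=2: m=7, d=2, a=7
  k=3: m=7, d=15, a=1
  k=4: m=8, d=1, a=16
d=1 and a=2a₀=16 at k=4, so the next step gives (m, d) = (8, 15) again — its k=1 value — and the period has length 4.

[8; 1, 7, 1, 16]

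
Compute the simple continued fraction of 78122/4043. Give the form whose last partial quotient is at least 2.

78122 = 19*4043 + 1305
4043 = 3*1305 + 128
1305 = 10*128 + 25
128 = 5*25 + 3
25 = 8*3 + 1
3 = 3*1 + 0  (stop)
So 78122/4043 = [19; 3, 10, 5, 8, 3].

[19; 3, 10, 5, 8, 3]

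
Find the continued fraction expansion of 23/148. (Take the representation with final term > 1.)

23 = 0×148 + 23
148 = 6×23 + 10
23 = 2×10 + 3
10 = 3×3 + 1
3 = 3×1 + 0  (stop)
So 23/148 = [0; 6, 2, 3, 3].

[0; 6, 2, 3, 3]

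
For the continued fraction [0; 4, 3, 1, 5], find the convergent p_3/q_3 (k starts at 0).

4/17

Using pₖ = aₖpₖ₋₁ + pₖ₋₂, qₖ = aₖqₖ₋₁ + qₖ₋₂ (with p₋₁=1, p₋₂=0, q₋₁=0, q₋₂=1):
  k=0: a=0, p=0, q=1
  k=1: a=4, p=1, q=4
  k=2: a=3, p=3, q=13
  k=3: a=1, p=4, q=17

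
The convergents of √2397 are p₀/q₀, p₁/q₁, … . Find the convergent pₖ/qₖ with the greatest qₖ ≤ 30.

1175/24

√2397 = [48; 1, 23, 2, 23, 1, 96, …] (period length 6).
Convergents:
  p_0/q_0 = 48/1
  p_1/q_1 = 49/1
  p_2/q_2 = 1175/24
  p_3/q_3 = 2399/49
q_2 = 24 ≤ 30 < 49 = q_3, so the answer is 1175/24.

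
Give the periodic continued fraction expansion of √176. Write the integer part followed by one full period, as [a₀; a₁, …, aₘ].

[13; 3, 1, 3, 26]

a₀ = ⌊√176⌋ = 13.
With m₀=0, d₀=1 and mₖ₊₁ = dₖaₖ − mₖ, dₖ₊₁ = (n − mₖ₊₁²)/dₖ, aₖ₊₁ = ⌊(a₀+mₖ₊₁)/dₖ₊₁⌋:
  k=1: m=13, d=7, a=3
  k=2: m=8, d=16, a=1
  k=3: m=8, d=7, a=3
  k=4: m=13, d=1, a=26
d=1 and a=2a₀=26 at k=4, so the next step gives (m, d) = (13, 7) again — its k=1 value — and the period has length 4.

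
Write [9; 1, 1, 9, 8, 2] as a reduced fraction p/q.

Fold from the inside: start with 2/1.
  8 + 1/2 = 17/2
  9 + 2/17 = 155/17
  1 + 17/155 = 172/155
  1 + 155/172 = 327/172
  9 + 172/327 = 3115/327

3115/327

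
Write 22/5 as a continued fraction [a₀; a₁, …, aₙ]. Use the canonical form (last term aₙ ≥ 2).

22 = 4×5 + 2
5 = 2×2 + 1
2 = 2×1 + 0  (stop)
So 22/5 = [4; 2, 2].

[4; 2, 2]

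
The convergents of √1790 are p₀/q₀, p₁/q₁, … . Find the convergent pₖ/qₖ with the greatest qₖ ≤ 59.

550/13

√1790 = [42; 3, 4, 8, 4, 3, 84, …] (period length 6).
Convergents:
  p_0/q_0 = 42/1
  p_1/q_1 = 127/3
  p_2/q_2 = 550/13
  p_3/q_3 = 4527/107
q_2 = 13 ≤ 59 < 107 = q_3, so the answer is 550/13.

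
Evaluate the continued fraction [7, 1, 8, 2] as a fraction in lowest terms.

Using pₖ = aₖpₖ₋₁ + pₖ₋₂ and qₖ = aₖqₖ₋₁ + qₖ₋₂:
  k=0: a=7, p=7, q=1
  k=1: a=1, p=8, q=1
  k=2: a=8, p=71, q=9
  k=3: a=2, p=150, q=19

150/19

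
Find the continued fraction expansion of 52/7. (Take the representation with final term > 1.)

52 = 7*7 + 3
7 = 2*3 + 1
3 = 3*1 + 0  (stop)
So 52/7 = [7; 2, 3].

[7; 2, 3]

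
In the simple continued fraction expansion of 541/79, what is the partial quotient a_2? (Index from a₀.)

5

541 = 6·79 + 67   →  a_0 = 6
79 = 1·67 + 12   →  a_1 = 1
67 = 5·12 + 7   →  a_2 = 5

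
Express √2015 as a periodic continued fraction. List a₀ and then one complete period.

a₀ = ⌊√2015⌋ = 44.
With m₀=0, d₀=1 and mₖ₊₁ = dₖaₖ − mₖ, dₖ₊₁ = (n − mₖ₊₁²)/dₖ, aₖ₊₁ = ⌊(a₀+mₖ₊₁)/dₖ₊₁⌋:
  k=1: m=44, d=79, a=1
  k=2: m=35, d=10, a=7
  k=3: m=35, d=79, a=1
  k=4: m=44, d=1, a=88
d=1 and a=2a₀=88 at k=4, so the next step gives (m, d) = (44, 79) again — its k=1 value — and the period has length 4.

[44; 1, 7, 1, 88]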